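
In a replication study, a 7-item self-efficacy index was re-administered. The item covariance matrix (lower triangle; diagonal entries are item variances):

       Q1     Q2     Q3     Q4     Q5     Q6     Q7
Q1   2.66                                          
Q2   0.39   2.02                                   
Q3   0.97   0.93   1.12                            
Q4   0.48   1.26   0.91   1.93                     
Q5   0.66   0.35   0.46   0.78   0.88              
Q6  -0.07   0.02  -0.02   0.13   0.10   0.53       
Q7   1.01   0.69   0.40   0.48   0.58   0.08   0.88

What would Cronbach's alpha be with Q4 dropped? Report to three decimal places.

Cronbach's alpha = 0.742

Remaining items: Q1, Q2, Q3, Q5, Q6, Q7 (k = 6).
Σσ²ᵢ = 2.66 + 2.02 + 1.12 + 0.88 + 0.53 + 0.88 = 8.09
total variance = 8.09 + 2 × 6.55 = 21.19
α (item deleted) = (6/5)·(1 − 8.09/21.19) = 0.742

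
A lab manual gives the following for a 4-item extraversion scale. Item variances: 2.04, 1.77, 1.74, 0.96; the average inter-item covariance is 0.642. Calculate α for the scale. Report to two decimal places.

α = 0.72

sum of item variances = 2.04 + 1.77 + 1.74 + 0.96 = 6.51
Sum of the 6 distinct covariances = 6 × 0.642 = 3.852
total variance = sum of item variances + 2·Σcov = 6.51 + 2 × 3.852 = 14.214
α = (4/3)·(1 − 6.51/14.214) = 0.72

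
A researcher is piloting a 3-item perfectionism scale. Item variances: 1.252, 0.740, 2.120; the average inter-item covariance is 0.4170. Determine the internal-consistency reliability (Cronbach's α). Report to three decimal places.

Cronbach's α = 0.567

sum of item variances = 1.252 + 0.740 + 2.120 = 4.112
Sum of the 3 distinct covariances = 3 × 0.4170 = 1.2510
σ²_T = sum of item variances + 2·Σcov = 4.112 + 2 × 1.2510 = 6.6140
α = (3/2)·(1 − 4.112/6.6140) = 0.567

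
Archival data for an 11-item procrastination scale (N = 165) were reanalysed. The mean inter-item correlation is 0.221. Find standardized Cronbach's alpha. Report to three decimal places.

Standardized α = k·r̄ / (1 + (k−1)·r̄) = 11 × 0.221 / (1 + 10 × 0.221)
  = 2.4310 / 3.2100 = 0.757

standardized Cronbach's alpha = 0.757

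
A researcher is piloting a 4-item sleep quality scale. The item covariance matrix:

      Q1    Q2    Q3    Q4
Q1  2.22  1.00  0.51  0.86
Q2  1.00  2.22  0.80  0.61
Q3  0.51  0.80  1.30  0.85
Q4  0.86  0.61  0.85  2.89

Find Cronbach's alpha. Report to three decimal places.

sum of item variances = 2.22 + 2.22 + 1.30 + 2.89 = 8.63
Sum of off-diagonal covariances = 4.63
Var(T) = 8.63 + 2 × 4.63 = 17.89
α = (k/(k−1))·(1 − sum of item variances/Var(T)) = (4/3)·(1 − 8.63/17.89) = 0.690

α = 0.690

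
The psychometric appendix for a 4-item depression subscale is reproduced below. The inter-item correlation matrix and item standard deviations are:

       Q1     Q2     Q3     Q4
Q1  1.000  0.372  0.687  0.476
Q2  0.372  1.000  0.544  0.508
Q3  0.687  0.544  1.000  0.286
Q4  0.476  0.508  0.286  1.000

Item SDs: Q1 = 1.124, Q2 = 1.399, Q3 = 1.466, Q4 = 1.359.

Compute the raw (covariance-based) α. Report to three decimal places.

Σσ²ᵢ = 1.124² + 1.399² + 1.466² + 1.359² = 7.2166
Covariances σ_ij = r_ij · s_i · s_j:
  σ(Q1,Q2) = 0.372 × 1.124 × 1.399 = 0.5850
  σ(Q1,Q3) = 0.687 × 1.124 × 1.466 = 1.1320
  σ(Q1,Q4) = 0.476 × 1.124 × 1.359 = 0.7271
  σ(Q2,Q3) = 0.544 × 1.399 × 1.466 = 1.1157
  σ(Q2,Q4) = 0.508 × 1.399 × 1.359 = 0.9658
  σ(Q3,Q4) = 0.286 × 1.466 × 1.359 = 0.5698
σ²_T = Σσ²ᵢ + 2·Σσ_ij = 7.2166 + 2 × 5.0954 = 17.4074
α = (4/3)·(1 − 7.2166/17.4074) = 0.781

α = 0.781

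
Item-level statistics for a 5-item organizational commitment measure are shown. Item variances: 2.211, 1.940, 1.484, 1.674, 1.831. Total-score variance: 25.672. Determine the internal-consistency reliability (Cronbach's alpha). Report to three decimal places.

Cronbach's alpha = 0.805

ΣVar(i) = 2.211 + 1.940 + 1.484 + 1.674 + 1.831 = 9.140
α = (k/(k−1))·(1 − ΣVar(i)/σ²_T) = (5/4)·(1 − 9.140/25.672) = 0.805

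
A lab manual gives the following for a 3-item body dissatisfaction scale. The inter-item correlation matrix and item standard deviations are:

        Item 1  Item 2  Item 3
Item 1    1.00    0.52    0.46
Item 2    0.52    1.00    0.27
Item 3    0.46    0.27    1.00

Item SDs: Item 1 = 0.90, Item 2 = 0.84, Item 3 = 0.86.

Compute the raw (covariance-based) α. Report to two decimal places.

α = 0.68

Σσ²ᵢ = 0.90² + 0.84² + 0.86² = 2.2552
Covariances σ_ij = r_ij · s_i · s_j:
  σ(Item 1,Item 2) = 0.52 × 0.90 × 0.84 = 0.3931
  σ(Item 1,Item 3) = 0.46 × 0.90 × 0.86 = 0.3560
  σ(Item 2,Item 3) = 0.27 × 0.84 × 0.86 = 0.1950
σ²_T = Σσ²ᵢ + 2·Σσ_ij = 2.2552 + 2 × 0.9441 = 4.1434
α = (3/2)·(1 − 2.2552/4.1434) = 0.68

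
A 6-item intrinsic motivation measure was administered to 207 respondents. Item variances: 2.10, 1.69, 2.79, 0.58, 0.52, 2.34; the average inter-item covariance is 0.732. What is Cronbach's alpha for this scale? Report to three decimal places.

Σσᵢ² = 2.10 + 1.69 + 2.79 + 0.58 + 0.52 + 2.34 = 10.02
Sum of the 15 distinct covariances = 15 × 0.732 = 10.980
σ²_total = Σσᵢ² + 2·Σcov = 10.02 + 2 × 10.980 = 31.980
α = (6/5)·(1 − 10.02/31.980) = 0.824

α = 0.824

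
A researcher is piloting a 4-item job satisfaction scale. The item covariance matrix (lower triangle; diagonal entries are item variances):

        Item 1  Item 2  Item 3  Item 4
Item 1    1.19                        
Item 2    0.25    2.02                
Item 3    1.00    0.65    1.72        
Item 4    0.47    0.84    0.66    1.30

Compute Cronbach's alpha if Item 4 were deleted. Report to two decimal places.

α = 0.65

Remaining items: Item 1, Item 2, Item 3 (k = 3).
Σσᵢ² = 1.19 + 2.02 + 1.72 = 4.93
total variance = 4.93 + 2 × 1.90 = 8.73
α (item deleted) = (3/2)·(1 − 4.93/8.73) = 0.65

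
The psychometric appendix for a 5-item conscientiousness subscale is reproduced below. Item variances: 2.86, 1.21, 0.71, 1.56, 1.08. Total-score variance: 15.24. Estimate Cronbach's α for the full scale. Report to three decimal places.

Σσ²ᵢ = 2.86 + 1.21 + 0.71 + 1.56 + 1.08 = 7.42
α = (k/(k−1))·(1 − Σσ²ᵢ/total variance) = (5/4)·(1 − 7.42/15.24) = 0.641

Cronbach's α = 0.641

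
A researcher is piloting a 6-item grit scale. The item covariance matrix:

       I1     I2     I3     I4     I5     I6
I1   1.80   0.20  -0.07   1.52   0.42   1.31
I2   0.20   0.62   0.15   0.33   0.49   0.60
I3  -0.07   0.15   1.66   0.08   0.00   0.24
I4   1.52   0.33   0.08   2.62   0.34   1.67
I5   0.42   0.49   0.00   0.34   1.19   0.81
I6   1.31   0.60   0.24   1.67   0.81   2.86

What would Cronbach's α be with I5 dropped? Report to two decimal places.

Remaining items: I1, I2, I3, I4, I6 (k = 5).
Σσ²ᵢ = 1.80 + 0.62 + 1.66 + 2.62 + 2.86 = 9.56
σ²_T = 9.56 + 2 × 6.03 = 21.62
α (item deleted) = (5/4)·(1 − 9.56/21.62) = 0.70

α = 0.70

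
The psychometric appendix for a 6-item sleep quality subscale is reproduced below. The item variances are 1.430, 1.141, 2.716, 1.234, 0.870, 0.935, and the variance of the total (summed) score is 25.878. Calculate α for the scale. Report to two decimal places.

Σσᵢ² = 1.430 + 1.141 + 2.716 + 1.234 + 0.870 + 0.935 = 8.326
α = (k/(k−1))·(1 − Σσᵢ²/σ²_T) = (6/5)·(1 − 8.326/25.878) = 0.81

α = 0.81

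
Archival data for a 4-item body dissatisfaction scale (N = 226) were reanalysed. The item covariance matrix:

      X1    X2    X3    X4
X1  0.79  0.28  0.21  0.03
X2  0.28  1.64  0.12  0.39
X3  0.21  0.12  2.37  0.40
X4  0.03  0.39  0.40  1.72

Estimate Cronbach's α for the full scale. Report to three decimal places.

Cronbach's α = 0.407

Σσ²ᵢ = 0.79 + 1.64 + 2.37 + 1.72 = 6.52
Sum of the distinct covariances = 1.43
total variance = 6.52 + 2 × 1.43 = 9.38
α = (k/(k−1))·(1 − Σσ²ᵢ/total variance) = (4/3)·(1 − 6.52/9.38) = 0.407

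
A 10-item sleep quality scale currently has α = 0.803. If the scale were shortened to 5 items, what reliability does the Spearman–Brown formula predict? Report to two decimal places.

predicted reliability = 0.67

Length factor m = 5/10 = 0.5000
α' = m·α / (1 − (1−m)·α)
   = 5/10 × 0.803 / (1 − (1 − 5/10) × 0.803)
   = 0.4015 / 0.5985 = 0.67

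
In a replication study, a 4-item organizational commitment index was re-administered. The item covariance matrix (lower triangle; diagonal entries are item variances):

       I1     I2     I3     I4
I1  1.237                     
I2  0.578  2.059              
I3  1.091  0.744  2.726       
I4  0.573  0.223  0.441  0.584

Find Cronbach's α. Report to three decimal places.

Cronbach's α = 0.700

Σσ²ᵢ = 1.237 + 2.059 + 2.726 + 0.584 = 6.606
Sum of off-diagonal covariances = 3.650
σ²_T = 6.606 + 2 × 3.650 = 13.906
α = (k/(k−1))·(1 − Σσ²ᵢ/σ²_T) = (4/3)·(1 − 6.606/13.906) = 0.700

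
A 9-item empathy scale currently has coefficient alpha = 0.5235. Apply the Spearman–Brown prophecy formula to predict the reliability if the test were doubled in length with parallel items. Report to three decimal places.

Length factor m = 2
α' = m·α / (1 + (m−1)·α)
   = 2 × 0.5235 / (1 + (2 − 1) × 0.5235)
   = 1.0470 / 1.5235 = 0.687

predicted reliability = 0.687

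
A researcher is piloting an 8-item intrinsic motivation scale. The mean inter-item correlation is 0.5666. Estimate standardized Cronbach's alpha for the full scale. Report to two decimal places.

Standardized α = k·r̄ / (1 + (k−1)·r̄) = 8 × 0.5666 / (1 + 7 × 0.5666)
  = 4.5328 / 4.9662 = 0.91

α = 0.91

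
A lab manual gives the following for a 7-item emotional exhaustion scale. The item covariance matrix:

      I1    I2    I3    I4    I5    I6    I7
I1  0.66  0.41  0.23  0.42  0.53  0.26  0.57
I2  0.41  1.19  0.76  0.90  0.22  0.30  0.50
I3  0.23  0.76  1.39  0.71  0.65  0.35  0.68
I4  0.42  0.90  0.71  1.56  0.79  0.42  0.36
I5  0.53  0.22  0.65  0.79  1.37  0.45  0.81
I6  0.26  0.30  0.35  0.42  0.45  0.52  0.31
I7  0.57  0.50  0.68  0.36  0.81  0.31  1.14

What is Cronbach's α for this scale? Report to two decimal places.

Cronbach's α = 0.85

Σσᵢ² = 0.66 + 1.19 + 1.39 + 1.56 + 1.37 + 0.52 + 1.14 = 7.83
Σ_{i<j} σ_ij = 10.63
total variance = 7.83 + 2 × 10.63 = 29.09
α = (k/(k−1))·(1 − Σσᵢ²/total variance) = (7/6)·(1 − 7.83/29.09) = 0.85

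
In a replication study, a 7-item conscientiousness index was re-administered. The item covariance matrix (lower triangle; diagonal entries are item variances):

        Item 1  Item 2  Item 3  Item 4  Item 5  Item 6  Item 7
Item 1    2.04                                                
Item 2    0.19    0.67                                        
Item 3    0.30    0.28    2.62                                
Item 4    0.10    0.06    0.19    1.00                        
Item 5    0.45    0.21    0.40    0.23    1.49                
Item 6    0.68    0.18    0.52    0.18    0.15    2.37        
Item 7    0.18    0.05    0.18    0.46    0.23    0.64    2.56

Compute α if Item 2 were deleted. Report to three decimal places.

Remaining items: Item 1, Item 3, Item 4, Item 5, Item 6, Item 7 (k = 6).
sum of item variances = 2.04 + 2.62 + 1.00 + 1.49 + 2.37 + 2.56 = 12.08
Var(T) = 12.08 + 2 × 4.89 = 21.86
α (item deleted) = (6/5)·(1 − 12.08/21.86) = 0.537

α = 0.537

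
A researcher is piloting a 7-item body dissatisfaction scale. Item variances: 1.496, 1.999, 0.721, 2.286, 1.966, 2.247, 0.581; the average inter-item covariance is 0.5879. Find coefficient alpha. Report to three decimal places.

sum of item variances = 1.496 + 1.999 + 0.721 + 2.286 + 1.966 + 2.247 + 0.581 = 11.296
Sum of the 21 distinct covariances = 21 × 0.5879 = 12.3459
σ²_total = sum of item variances + 2·Σcov = 11.296 + 2 × 12.3459 = 35.9878
α = (7/6)·(1 − 11.296/35.9878) = 0.800

coefficient alpha = 0.800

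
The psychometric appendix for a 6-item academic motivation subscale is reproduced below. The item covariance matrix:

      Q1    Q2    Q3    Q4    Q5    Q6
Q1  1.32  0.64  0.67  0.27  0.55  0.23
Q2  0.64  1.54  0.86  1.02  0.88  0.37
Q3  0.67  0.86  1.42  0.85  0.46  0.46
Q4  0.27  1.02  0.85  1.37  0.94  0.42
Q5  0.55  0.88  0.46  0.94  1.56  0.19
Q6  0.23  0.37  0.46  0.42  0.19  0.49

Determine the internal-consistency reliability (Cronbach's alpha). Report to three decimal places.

sum of item variances = 1.32 + 1.54 + 1.42 + 1.37 + 1.56 + 0.49 = 7.70
Σ_{i<j} σ_ij = 8.81
total variance = 7.70 + 2 × 8.81 = 25.32
α = (k/(k−1))·(1 − sum of item variances/total variance) = (6/5)·(1 − 7.70/25.32) = 0.835

Cronbach's alpha = 0.835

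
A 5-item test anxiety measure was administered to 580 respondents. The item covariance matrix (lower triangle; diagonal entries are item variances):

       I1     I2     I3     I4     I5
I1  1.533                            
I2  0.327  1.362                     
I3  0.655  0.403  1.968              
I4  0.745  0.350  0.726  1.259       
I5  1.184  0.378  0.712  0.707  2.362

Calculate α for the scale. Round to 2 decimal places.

α = 0.74

Σσ²ᵢ = 1.533 + 1.362 + 1.968 + 1.259 + 2.362 = 8.484
Σ_{i<j} σ_ij = 6.187
Var(T) = 8.484 + 2 × 6.187 = 20.858
α = (k/(k−1))·(1 − Σσ²ᵢ/Var(T)) = (5/4)·(1 − 8.484/20.858) = 0.74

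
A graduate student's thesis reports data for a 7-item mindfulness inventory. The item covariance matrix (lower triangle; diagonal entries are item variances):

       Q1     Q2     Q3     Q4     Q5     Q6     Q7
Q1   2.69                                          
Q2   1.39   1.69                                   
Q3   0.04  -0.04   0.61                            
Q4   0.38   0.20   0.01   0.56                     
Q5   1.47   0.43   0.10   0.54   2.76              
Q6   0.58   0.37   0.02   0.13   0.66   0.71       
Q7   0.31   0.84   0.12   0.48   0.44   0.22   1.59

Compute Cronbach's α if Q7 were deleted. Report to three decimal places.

α = 0.698

Remaining items: Q1, Q2, Q3, Q4, Q5, Q6 (k = 6).
ΣVar(i) = 2.69 + 1.69 + 0.61 + 0.56 + 2.76 + 0.71 = 9.02
σ²_total = 9.02 + 2 × 6.28 = 21.58
α (item deleted) = (6/5)·(1 − 9.02/21.58) = 0.698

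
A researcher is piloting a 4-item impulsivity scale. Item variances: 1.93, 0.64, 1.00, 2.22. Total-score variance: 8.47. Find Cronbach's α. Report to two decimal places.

Cronbach's α = 0.42

Σσ²ᵢ = 1.93 + 0.64 + 1.00 + 2.22 = 5.79
α = (k/(k−1))·(1 − Σσ²ᵢ/σ²_T) = (4/3)·(1 − 5.79/8.47) = 0.42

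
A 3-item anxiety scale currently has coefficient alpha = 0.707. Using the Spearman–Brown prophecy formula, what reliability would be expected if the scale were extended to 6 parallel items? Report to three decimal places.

Length factor m = 6/3 = 2.0000
α' = m·α / (1 + (m−1)·α)
   = 6/3 × 0.707 / (1 + (6/3 − 1) × 0.707)
   = 1.4140 / 1.7070 = 0.828

predicted reliability = 0.828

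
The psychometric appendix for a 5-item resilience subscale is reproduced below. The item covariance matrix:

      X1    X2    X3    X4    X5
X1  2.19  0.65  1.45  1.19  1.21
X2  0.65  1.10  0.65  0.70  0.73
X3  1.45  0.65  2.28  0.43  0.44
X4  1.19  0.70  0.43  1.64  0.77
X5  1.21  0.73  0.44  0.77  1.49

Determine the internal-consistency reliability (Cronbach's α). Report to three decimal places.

ΣVar(i) = 2.19 + 1.10 + 2.28 + 1.64 + 1.49 = 8.70
Σ_{i<j} σ_ij = 8.22
σ²_total = 8.70 + 2 × 8.22 = 25.14
α = (k/(k−1))·(1 − ΣVar(i)/σ²_total) = (5/4)·(1 − 8.70/25.14) = 0.817

Cronbach's α = 0.817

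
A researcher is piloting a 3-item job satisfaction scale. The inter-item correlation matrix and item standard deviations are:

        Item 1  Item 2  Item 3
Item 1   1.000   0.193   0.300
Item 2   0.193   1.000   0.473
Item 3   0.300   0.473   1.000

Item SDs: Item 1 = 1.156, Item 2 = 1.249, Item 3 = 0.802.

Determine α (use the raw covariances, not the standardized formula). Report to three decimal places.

α = 0.552

Σσ²ᵢ = 1.156² + 1.249² + 0.802² = 3.5395
Covariances σ_ij = r_ij · s_i · s_j:
  σ(Item 1,Item 2) = 0.193 × 1.156 × 1.249 = 0.2787
  σ(Item 1,Item 3) = 0.300 × 1.156 × 0.802 = 0.2781
  σ(Item 2,Item 3) = 0.473 × 1.249 × 0.802 = 0.4738
σ²_T = Σσ²ᵢ + 2·Σσ_ij = 3.5395 + 2 × 1.0306 = 5.6007
α = (3/2)·(1 − 3.5395/5.6007) = 0.552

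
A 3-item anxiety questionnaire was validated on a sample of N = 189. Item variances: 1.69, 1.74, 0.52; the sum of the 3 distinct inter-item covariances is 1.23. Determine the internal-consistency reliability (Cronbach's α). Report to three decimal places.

Σσ²ᵢ = 1.69 + 1.74 + 0.52 = 3.95
Sum of distinct covariances = 1.23
σ²_T = Σσ²ᵢ + 2·Σcov = 3.95 + 2 × 1.23 = 6.41
α = (3/2)·(1 − 3.95/6.41) = 0.576

α = 0.576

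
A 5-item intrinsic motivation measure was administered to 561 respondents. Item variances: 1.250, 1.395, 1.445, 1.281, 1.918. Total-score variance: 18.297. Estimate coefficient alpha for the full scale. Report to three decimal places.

sum of item variances = 1.250 + 1.395 + 1.445 + 1.281 + 1.918 = 7.289
α = (k/(k−1))·(1 − sum of item variances/σ²_T) = (5/4)·(1 − 7.289/18.297) = 0.752

α = 0.752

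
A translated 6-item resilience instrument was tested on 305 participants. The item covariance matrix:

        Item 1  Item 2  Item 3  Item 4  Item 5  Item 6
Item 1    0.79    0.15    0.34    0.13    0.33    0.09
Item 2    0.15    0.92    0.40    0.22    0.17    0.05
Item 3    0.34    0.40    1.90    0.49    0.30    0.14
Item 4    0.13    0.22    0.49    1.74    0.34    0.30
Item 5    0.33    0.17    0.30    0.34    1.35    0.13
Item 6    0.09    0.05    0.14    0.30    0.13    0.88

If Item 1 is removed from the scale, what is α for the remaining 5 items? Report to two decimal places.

α = 0.53

Remaining items: Item 2, Item 3, Item 4, Item 5, Item 6 (k = 5).
Σσ²ᵢ = 0.92 + 1.90 + 1.74 + 1.35 + 0.88 = 6.79
σ²_T = 6.79 + 2 × 2.54 = 11.87
α (item deleted) = (5/4)·(1 − 6.79/11.87) = 0.53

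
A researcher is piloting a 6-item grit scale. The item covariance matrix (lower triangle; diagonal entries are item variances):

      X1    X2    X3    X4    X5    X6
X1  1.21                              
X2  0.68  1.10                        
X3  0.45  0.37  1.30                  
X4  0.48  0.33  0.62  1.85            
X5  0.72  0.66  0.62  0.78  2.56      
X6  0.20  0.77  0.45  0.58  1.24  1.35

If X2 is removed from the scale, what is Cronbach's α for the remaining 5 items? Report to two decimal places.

Cronbach's α = 0.75

Remaining items: X1, X3, X4, X5, X6 (k = 5).
ΣVar(i) = 1.21 + 1.30 + 1.85 + 2.56 + 1.35 = 8.27
σ²_T = 8.27 + 2 × 6.14 = 20.55
α (item deleted) = (5/4)·(1 − 8.27/20.55) = 0.75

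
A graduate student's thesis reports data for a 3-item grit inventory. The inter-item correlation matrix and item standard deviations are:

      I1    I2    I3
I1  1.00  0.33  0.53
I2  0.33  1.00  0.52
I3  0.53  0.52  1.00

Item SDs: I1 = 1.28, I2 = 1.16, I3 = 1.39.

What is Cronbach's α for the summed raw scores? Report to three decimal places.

α = 0.720

Σσ²ᵢ = 1.28² + 1.16² + 1.39² = 4.9161
Covariances σ_ij = r_ij · s_i · s_j:
  σ(I1,I2) = 0.33 × 1.28 × 1.16 = 0.4900
  σ(I1,I3) = 0.53 × 1.28 × 1.39 = 0.9430
  σ(I2,I3) = 0.52 × 1.16 × 1.39 = 0.8384
σ²_T = Σσ²ᵢ + 2·Σσ_ij = 4.9161 + 2 × 2.2714 = 9.4589
α = (3/2)·(1 − 4.9161/9.4589) = 0.720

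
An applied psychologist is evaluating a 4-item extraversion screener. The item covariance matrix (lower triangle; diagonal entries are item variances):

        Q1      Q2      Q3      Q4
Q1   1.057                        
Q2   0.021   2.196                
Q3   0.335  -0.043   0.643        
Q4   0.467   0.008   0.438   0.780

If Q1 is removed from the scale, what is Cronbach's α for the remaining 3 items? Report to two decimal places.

α = 0.27

Remaining items: Q2, Q3, Q4 (k = 3).
Σσᵢ² = 2.196 + 0.643 + 0.780 = 3.619
total variance = 3.619 + 2 × 0.403 = 4.425
α (item deleted) = (3/2)·(1 − 3.619/4.425) = 0.27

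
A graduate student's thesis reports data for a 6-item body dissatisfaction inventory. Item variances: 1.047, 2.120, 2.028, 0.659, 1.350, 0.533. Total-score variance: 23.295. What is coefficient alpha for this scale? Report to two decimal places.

Σσ²ᵢ = 1.047 + 2.120 + 2.028 + 0.659 + 1.350 + 0.533 = 7.737
α = (k/(k−1))·(1 − Σσ²ᵢ/σ²_total) = (6/5)·(1 − 7.737/23.295) = 0.80

coefficient alpha = 0.80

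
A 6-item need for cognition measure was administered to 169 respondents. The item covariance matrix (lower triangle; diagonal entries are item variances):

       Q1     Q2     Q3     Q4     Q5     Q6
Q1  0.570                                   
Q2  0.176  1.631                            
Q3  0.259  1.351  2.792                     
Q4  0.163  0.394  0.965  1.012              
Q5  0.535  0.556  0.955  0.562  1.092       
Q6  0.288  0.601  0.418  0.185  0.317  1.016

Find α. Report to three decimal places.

α = 0.787

sum of item variances = 0.570 + 1.631 + 2.792 + 1.012 + 1.092 + 1.016 = 8.113
Σ_{i<j} σ_ij = 7.725
Var(T) = 8.113 + 2 × 7.725 = 23.563
α = (k/(k−1))·(1 − sum of item variances/Var(T)) = (6/5)·(1 − 8.113/23.563) = 0.787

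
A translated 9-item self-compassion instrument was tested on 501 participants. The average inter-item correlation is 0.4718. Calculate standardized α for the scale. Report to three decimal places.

Standardized α = k·r̄ / (1 + (k−1)·r̄) = 9 × 0.4718 / (1 + 8 × 0.4718)
  = 4.2462 / 4.7744 = 0.889

α = 0.889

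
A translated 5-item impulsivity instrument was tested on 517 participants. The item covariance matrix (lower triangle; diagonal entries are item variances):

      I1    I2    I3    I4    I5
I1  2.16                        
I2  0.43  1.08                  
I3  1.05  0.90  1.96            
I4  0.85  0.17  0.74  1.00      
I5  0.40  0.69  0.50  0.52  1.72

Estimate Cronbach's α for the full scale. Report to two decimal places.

ΣVar(i) = 2.16 + 1.08 + 1.96 + 1.00 + 1.72 = 7.92
Sum of off-diagonal covariances = 6.25
total variance = 7.92 + 2 × 6.25 = 20.42
α = (k/(k−1))·(1 − ΣVar(i)/total variance) = (5/4)·(1 − 7.92/20.42) = 0.77

α = 0.77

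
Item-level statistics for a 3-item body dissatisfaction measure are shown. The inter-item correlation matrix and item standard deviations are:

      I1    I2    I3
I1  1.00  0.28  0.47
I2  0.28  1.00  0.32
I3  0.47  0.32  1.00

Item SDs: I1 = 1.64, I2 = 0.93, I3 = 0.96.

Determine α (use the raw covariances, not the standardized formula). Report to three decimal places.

α = 0.590

Σσ²ᵢ = 1.64² + 0.93² + 0.96² = 4.4761
Covariances σ_ij = r_ij · s_i · s_j:
  σ(I1,I2) = 0.28 × 1.64 × 0.93 = 0.4271
  σ(I1,I3) = 0.47 × 1.64 × 0.96 = 0.7400
  σ(I2,I3) = 0.32 × 0.93 × 0.96 = 0.2857
σ²_T = Σσ²ᵢ + 2·Σσ_ij = 4.4761 + 2 × 1.4528 = 7.3817
α = (3/2)·(1 − 4.4761/7.3817) = 0.590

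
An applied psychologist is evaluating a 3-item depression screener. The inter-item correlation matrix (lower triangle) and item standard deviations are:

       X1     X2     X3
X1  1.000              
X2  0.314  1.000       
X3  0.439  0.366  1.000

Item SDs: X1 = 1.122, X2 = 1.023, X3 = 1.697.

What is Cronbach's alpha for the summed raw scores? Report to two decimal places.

Σσ²ᵢ = 1.122² + 1.023² + 1.697² = 5.1852
Covariances σ_ij = r_ij · s_i · s_j:
  σ(X1,X2) = 0.314 × 1.122 × 1.023 = 0.3604
  σ(X1,X3) = 0.439 × 1.122 × 1.697 = 0.8359
  σ(X2,X3) = 0.366 × 1.023 × 1.697 = 0.6354
σ²_T = Σσ²ᵢ + 2·Σσ_ij = 5.1852 + 2 × 1.8317 = 8.8486
α = (3/2)·(1 − 5.1852/8.8486) = 0.62

α = 0.62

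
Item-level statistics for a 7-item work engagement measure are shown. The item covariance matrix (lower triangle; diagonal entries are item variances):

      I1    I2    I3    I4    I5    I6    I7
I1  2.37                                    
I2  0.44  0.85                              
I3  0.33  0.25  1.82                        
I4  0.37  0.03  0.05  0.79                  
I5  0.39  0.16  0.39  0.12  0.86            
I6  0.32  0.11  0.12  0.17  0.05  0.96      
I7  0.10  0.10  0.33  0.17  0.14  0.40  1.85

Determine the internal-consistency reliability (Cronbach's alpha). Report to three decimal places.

sum of item variances = 2.37 + 0.85 + 1.82 + 0.79 + 0.86 + 0.96 + 1.85 = 9.50
Σ_{i<j} σ_ij = 4.54
σ²_T = 9.50 + 2 × 4.54 = 18.58
α = (k/(k−1))·(1 − sum of item variances/σ²_T) = (7/6)·(1 − 9.50/18.58) = 0.570

Cronbach's alpha = 0.570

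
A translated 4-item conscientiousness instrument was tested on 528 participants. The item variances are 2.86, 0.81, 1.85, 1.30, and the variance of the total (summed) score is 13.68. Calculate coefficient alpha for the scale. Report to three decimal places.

α = 0.669

ΣVar(i) = 2.86 + 0.81 + 1.85 + 1.30 = 6.82
α = (k/(k−1))·(1 − ΣVar(i)/total variance) = (4/3)·(1 − 6.82/13.68) = 0.669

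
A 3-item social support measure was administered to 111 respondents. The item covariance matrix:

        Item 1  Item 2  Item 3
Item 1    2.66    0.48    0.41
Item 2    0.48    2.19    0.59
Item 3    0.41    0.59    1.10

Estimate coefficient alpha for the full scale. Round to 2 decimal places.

α = 0.50

ΣVar(i) = 2.66 + 2.19 + 1.10 = 5.95
Sum of off-diagonal covariances = 1.48
σ²_total = 5.95 + 2 × 1.48 = 8.91
α = (k/(k−1))·(1 − ΣVar(i)/σ²_total) = (3/2)·(1 − 5.95/8.91) = 0.50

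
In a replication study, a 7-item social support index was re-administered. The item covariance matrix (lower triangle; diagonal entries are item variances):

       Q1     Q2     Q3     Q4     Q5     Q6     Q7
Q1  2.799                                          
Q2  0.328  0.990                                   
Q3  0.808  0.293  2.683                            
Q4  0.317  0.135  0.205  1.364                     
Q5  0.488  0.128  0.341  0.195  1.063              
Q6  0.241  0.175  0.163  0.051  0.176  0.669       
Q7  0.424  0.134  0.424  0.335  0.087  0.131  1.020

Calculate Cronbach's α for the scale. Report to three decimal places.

Cronbach's α = 0.599

sum of item variances = 2.799 + 0.990 + 2.683 + 1.364 + 1.063 + 0.669 + 1.020 = 10.588
Sum of the distinct covariances = 5.579
σ²_total = 10.588 + 2 × 5.579 = 21.746
α = (k/(k−1))·(1 − sum of item variances/σ²_total) = (7/6)·(1 − 10.588/21.746) = 0.599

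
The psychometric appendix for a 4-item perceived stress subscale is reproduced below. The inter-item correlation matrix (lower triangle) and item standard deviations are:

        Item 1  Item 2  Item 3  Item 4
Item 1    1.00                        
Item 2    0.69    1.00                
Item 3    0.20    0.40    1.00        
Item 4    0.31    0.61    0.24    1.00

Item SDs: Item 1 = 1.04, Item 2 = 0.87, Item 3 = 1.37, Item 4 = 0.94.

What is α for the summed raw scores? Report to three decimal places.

Σσ²ᵢ = 1.04² + 0.87² + 1.37² + 0.94² = 4.5990
Covariances σ_ij = r_ij · s_i · s_j:
  σ(Item 1,Item 2) = 0.69 × 1.04 × 0.87 = 0.6243
  σ(Item 1,Item 3) = 0.20 × 1.04 × 1.37 = 0.2850
  σ(Item 1,Item 4) = 0.31 × 1.04 × 0.94 = 0.3031
  σ(Item 2,Item 3) = 0.40 × 0.87 × 1.37 = 0.4768
  σ(Item 2,Item 4) = 0.61 × 0.87 × 0.94 = 0.4989
  σ(Item 3,Item 4) = 0.24 × 1.37 × 0.94 = 0.3091
σ²_T = Σσ²ᵢ + 2·Σσ_ij = 4.5990 + 2 × 2.4972 = 9.5934
α = (4/3)·(1 − 4.5990/9.5934) = 0.694

α = 0.694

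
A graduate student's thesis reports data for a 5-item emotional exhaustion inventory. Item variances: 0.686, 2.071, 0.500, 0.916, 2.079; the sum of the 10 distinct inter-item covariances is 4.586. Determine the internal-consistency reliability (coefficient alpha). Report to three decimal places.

α = 0.743

ΣVar(i) = 0.686 + 2.071 + 0.500 + 0.916 + 2.079 = 6.252
Sum of distinct covariances = 4.586
total variance = ΣVar(i) + 2·Σcov = 6.252 + 2 × 4.586 = 15.424
α = (5/4)·(1 − 6.252/15.424) = 0.743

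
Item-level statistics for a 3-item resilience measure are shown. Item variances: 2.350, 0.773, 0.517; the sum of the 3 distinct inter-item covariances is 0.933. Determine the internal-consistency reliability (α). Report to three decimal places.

α = 0.508

Σσ²ᵢ = 2.350 + 0.773 + 0.517 = 3.640
Sum of distinct covariances = 0.933
Var(T) = Σσ²ᵢ + 2·Σcov = 3.640 + 2 × 0.933 = 5.506
α = (3/2)·(1 − 3.640/5.506) = 0.508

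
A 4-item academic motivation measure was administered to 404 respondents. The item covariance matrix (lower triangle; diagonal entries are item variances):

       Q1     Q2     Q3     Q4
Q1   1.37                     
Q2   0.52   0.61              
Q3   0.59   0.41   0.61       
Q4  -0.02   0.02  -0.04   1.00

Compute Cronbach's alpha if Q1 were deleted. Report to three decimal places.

α = 0.390

Remaining items: Q2, Q3, Q4 (k = 3).
ΣVar(i) = 0.61 + 0.61 + 1.00 = 2.22
σ²_T = 2.22 + 2 × 0.39 = 3.00
α (item deleted) = (3/2)·(1 − 2.22/3.00) = 0.390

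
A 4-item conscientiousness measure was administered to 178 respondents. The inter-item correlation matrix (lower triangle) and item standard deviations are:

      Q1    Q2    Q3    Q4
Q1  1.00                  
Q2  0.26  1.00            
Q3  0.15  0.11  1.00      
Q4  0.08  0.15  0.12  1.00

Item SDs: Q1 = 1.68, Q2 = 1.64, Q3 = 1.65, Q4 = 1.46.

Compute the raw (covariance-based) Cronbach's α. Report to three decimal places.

Σσ²ᵢ = 1.68² + 1.64² + 1.65² + 1.46² = 10.3661
Covariances σ_ij = r_ij · s_i · s_j:
  σ(Q1,Q2) = 0.26 × 1.68 × 1.64 = 0.7164
  σ(Q1,Q3) = 0.15 × 1.68 × 1.65 = 0.4158
  σ(Q1,Q4) = 0.08 × 1.68 × 1.46 = 0.1962
  σ(Q2,Q3) = 0.11 × 1.64 × 1.65 = 0.2977
  σ(Q2,Q4) = 0.15 × 1.64 × 1.46 = 0.3592
  σ(Q3,Q4) = 0.12 × 1.65 × 1.46 = 0.2891
σ²_T = Σσ²ᵢ + 2·Σσ_ij = 10.3661 + 2 × 2.2744 = 14.9149
α = (4/3)·(1 − 10.3661/14.9149) = 0.407

Cronbach's α = 0.407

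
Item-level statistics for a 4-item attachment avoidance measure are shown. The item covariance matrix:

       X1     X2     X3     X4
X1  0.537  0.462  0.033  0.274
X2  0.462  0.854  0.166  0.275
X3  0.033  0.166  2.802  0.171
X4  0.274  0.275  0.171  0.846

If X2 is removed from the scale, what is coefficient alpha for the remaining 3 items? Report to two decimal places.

Remaining items: X1, X3, X4 (k = 3).
sum of item variances = 0.537 + 2.802 + 0.846 = 4.185
total variance = 4.185 + 2 × 0.478 = 5.141
α (item deleted) = (3/2)·(1 − 4.185/5.141) = 0.28

coefficient alpha = 0.28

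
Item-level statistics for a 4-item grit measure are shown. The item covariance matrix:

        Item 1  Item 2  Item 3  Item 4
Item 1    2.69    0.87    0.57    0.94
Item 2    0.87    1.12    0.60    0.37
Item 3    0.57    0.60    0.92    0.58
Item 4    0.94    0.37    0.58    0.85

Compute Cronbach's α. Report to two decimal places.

Cronbach's α = 0.78

ΣVar(i) = 2.69 + 1.12 + 0.92 + 0.85 = 5.58
Sum of the distinct covariances = 3.93
total variance = 5.58 + 2 × 3.93 = 13.44
α = (k/(k−1))·(1 − ΣVar(i)/total variance) = (4/3)·(1 − 5.58/13.44) = 0.78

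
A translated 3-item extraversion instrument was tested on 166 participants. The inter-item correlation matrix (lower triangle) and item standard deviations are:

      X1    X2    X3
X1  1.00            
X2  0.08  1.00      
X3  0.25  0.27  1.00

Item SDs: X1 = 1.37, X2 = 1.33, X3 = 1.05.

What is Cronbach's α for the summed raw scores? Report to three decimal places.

Σσ²ᵢ = 1.37² + 1.33² + 1.05² = 4.7483
Covariances σ_ij = r_ij · s_i · s_j:
  σ(X1,X2) = 0.08 × 1.37 × 1.33 = 0.1458
  σ(X1,X3) = 0.25 × 1.37 × 1.05 = 0.3596
  σ(X2,X3) = 0.27 × 1.33 × 1.05 = 0.3771
σ²_T = Σσ²ᵢ + 2·Σσ_ij = 4.7483 + 2 × 0.8825 = 6.5133
α = (3/2)·(1 − 4.7483/6.5133) = 0.406

α = 0.406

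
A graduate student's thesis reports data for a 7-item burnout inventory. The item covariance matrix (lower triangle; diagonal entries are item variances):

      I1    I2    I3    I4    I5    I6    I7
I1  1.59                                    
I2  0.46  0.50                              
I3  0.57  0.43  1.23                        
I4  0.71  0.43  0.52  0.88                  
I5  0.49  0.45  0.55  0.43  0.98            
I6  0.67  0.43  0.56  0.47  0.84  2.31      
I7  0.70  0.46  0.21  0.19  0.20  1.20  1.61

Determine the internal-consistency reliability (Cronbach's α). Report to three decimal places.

α = 0.825

sum of item variances = 1.59 + 0.50 + 1.23 + 0.88 + 0.98 + 2.31 + 1.61 = 9.10
Sum of off-diagonal covariances = 10.97
Var(T) = 9.10 + 2 × 10.97 = 31.04
α = (k/(k−1))·(1 − sum of item variances/Var(T)) = (7/6)·(1 − 9.10/31.04) = 0.825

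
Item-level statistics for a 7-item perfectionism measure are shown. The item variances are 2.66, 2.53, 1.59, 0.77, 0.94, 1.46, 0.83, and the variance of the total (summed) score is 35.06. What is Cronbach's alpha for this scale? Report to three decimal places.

α = 0.808

Σσᵢ² = 2.66 + 2.53 + 1.59 + 0.77 + 0.94 + 1.46 + 0.83 = 10.78
α = (k/(k−1))·(1 − Σσᵢ²/σ²_total) = (7/6)·(1 − 10.78/35.06) = 0.808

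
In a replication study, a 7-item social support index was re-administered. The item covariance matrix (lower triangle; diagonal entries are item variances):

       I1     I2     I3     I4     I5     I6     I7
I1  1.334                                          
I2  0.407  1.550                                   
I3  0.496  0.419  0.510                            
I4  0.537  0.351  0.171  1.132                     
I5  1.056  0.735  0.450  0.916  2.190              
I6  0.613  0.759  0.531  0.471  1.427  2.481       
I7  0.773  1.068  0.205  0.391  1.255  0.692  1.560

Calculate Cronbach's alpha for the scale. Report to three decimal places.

Cronbach's alpha = 0.838

sum of item variances = 1.334 + 1.550 + 0.510 + 1.132 + 2.190 + 2.481 + 1.560 = 10.757
Σ_{i<j} σ_ij = 13.723
total variance = 10.757 + 2 × 13.723 = 38.203
α = (k/(k−1))·(1 − sum of item variances/total variance) = (7/6)·(1 − 10.757/38.203) = 0.838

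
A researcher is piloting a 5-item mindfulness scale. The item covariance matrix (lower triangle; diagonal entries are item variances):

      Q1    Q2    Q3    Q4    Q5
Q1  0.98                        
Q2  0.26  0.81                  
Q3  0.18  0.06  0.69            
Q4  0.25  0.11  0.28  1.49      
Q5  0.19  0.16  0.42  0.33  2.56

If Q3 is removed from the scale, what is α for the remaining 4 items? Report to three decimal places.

Remaining items: Q1, Q2, Q4, Q5 (k = 4).
Σσ²ᵢ = 0.98 + 0.81 + 1.49 + 2.56 = 5.84
σ²_T = 5.84 + 2 × 1.30 = 8.44
α (item deleted) = (4/3)·(1 − 5.84/8.44) = 0.411

α = 0.411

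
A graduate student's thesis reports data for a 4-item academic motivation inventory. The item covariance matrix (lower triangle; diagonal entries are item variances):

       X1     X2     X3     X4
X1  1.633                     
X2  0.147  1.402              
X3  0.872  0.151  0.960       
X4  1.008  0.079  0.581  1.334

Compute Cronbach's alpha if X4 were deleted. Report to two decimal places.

Remaining items: X1, X2, X3 (k = 3).
Σσ²ᵢ = 1.633 + 1.402 + 0.960 = 3.995
σ²_T = 3.995 + 2 × 1.170 = 6.335
α (item deleted) = (3/2)·(1 − 3.995/6.335) = 0.55

α = 0.55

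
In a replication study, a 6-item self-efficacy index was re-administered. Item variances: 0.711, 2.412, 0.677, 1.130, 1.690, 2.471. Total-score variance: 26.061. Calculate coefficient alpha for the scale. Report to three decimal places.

α = 0.781

Σσ²ᵢ = 0.711 + 2.412 + 0.677 + 1.130 + 1.690 + 2.471 = 9.091
α = (k/(k−1))·(1 − Σσ²ᵢ/total variance) = (6/5)·(1 − 9.091/26.061) = 0.781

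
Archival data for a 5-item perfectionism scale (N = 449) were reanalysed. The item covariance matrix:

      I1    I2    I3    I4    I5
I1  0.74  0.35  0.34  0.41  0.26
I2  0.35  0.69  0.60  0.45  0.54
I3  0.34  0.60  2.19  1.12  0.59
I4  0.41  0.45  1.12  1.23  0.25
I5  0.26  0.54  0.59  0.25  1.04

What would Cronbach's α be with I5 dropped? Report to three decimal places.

α = 0.766

Remaining items: I1, I2, I3, I4 (k = 4).
ΣVar(i) = 0.74 + 0.69 + 2.19 + 1.23 = 4.85
Var(T) = 4.85 + 2 × 3.27 = 11.39
α (item deleted) = (4/3)·(1 − 4.85/11.39) = 0.766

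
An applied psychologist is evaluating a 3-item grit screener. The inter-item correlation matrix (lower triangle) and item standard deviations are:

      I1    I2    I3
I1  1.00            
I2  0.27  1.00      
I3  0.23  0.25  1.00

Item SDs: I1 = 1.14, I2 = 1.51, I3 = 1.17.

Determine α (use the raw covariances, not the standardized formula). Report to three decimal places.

Σσ²ᵢ = 1.14² + 1.51² + 1.17² = 4.9486
Covariances σ_ij = r_ij · s_i · s_j:
  σ(I1,I2) = 0.27 × 1.14 × 1.51 = 0.4648
  σ(I1,I3) = 0.23 × 1.14 × 1.17 = 0.3068
  σ(I2,I3) = 0.25 × 1.51 × 1.17 = 0.4417
σ²_T = Σσ²ᵢ + 2·Σσ_ij = 4.9486 + 2 × 1.2133 = 7.3752
α = (3/2)·(1 − 4.9486/7.3752) = 0.494

α = 0.494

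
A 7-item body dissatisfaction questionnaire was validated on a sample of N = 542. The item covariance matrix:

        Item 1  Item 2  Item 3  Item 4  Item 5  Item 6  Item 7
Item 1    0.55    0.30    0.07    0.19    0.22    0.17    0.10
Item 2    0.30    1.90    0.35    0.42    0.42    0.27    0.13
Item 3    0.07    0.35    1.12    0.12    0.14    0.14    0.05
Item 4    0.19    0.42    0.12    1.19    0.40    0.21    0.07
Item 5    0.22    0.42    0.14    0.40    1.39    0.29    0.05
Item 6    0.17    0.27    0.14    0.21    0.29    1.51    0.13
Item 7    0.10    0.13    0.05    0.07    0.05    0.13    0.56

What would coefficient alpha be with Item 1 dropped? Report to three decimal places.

coefficient alpha = 0.545

Remaining items: Item 2, Item 3, Item 4, Item 5, Item 6, Item 7 (k = 6).
sum of item variances = 1.90 + 1.12 + 1.19 + 1.39 + 1.51 + 0.56 = 7.67
Var(T) = 7.67 + 2 × 3.19 = 14.05
α (item deleted) = (6/5)·(1 − 7.67/14.05) = 0.545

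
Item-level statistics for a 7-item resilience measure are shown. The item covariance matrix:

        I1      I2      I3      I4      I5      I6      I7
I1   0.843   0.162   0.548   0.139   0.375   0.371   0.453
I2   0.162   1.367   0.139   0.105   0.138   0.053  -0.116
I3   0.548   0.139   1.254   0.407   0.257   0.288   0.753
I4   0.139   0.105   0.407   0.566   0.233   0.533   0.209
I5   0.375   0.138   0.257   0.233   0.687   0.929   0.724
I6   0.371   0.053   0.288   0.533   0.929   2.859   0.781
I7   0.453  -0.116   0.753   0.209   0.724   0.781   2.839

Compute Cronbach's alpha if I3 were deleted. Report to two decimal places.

Remaining items: I1, I2, I4, I5, I6, I7 (k = 6).
Σσᵢ² = 0.843 + 1.367 + 0.566 + 0.687 + 2.859 + 2.839 = 9.161
σ²_T = 9.161 + 2 × 5.089 = 19.339
α (item deleted) = (6/5)·(1 − 9.161/19.339) = 0.63

α = 0.63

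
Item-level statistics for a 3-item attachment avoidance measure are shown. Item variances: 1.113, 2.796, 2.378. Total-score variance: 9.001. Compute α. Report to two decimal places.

Σσᵢ² = 1.113 + 2.796 + 2.378 = 6.287
α = (k/(k−1))·(1 − Σσᵢ²/Var(T)) = (3/2)·(1 − 6.287/9.001) = 0.45

α = 0.45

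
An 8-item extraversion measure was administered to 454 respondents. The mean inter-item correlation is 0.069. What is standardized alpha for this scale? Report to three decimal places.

Standardized α = k·r̄ / (1 + (k−1)·r̄) = 8 × 0.069 / (1 + 7 × 0.069)
  = 0.5520 / 1.4830 = 0.372

α = 0.372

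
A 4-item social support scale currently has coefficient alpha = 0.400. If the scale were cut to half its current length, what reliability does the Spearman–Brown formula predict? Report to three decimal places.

Length factor m = 1/2
α' = m·α / (1 − (1−m)·α)
   = 1/2 × 0.400 / (1 − (1 − 1/2) × 0.400)
   = 0.2000 / 0.8000 = 0.250

predicted reliability = 0.250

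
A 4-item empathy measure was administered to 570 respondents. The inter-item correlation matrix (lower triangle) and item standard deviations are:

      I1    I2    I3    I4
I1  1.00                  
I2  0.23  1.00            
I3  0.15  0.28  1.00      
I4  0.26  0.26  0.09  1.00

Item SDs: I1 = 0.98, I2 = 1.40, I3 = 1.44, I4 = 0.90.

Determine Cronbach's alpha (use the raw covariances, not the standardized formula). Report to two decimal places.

Σσ²ᵢ = 0.98² + 1.40² + 1.44² + 0.90² = 5.8040
Covariances σ_ij = r_ij · s_i · s_j:
  σ(I1,I2) = 0.23 × 0.98 × 1.40 = 0.3156
  σ(I1,I3) = 0.15 × 0.98 × 1.44 = 0.2117
  σ(I1,I4) = 0.26 × 0.98 × 0.90 = 0.2293
  σ(I2,I3) = 0.28 × 1.40 × 1.44 = 0.5645
  σ(I2,I4) = 0.26 × 1.40 × 0.90 = 0.3276
  σ(I3,I4) = 0.09 × 1.44 × 0.90 = 0.1166
σ²_T = Σσ²ᵢ + 2·Σσ_ij = 5.8040 + 2 × 1.7653 = 9.3346
α = (4/3)·(1 − 5.8040/9.3346) = 0.50

Cronbach's alpha = 0.50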